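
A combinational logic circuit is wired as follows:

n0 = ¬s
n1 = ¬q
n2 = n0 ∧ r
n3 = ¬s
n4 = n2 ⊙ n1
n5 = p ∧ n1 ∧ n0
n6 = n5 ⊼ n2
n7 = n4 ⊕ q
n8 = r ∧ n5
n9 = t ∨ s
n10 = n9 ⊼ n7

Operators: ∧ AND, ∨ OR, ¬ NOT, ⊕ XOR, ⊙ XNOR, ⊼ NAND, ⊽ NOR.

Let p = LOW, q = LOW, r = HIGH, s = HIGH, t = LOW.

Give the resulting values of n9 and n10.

n0 = NOT s = NOT HIGH = LOW
n1 = NOT q = NOT LOW = HIGH
n2 = n0 AND r = LOW AND HIGH = LOW
n4 = n2 XNOR n1 = LOW XNOR HIGH = LOW
n7 = n4 XOR q = LOW XOR LOW = LOW
n9 = t OR s = LOW OR HIGH = HIGH
n10 = n9 NAND n7 = HIGH NAND LOW = HIGH

n9 = HIGH, n10 = HIGH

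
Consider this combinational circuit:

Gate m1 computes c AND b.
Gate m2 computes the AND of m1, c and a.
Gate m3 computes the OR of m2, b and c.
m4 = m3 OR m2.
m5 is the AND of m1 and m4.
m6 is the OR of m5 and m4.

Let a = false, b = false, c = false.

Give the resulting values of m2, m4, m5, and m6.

m2 = false, m4 = false, m5 = false, m6 = false

m1 = c AND b = false AND false = false
m2 = m1 AND c AND a = false AND false AND false = false
m3 = m2 OR b OR c = false OR false OR false = false
m4 = m3 OR m2 = false OR false = false
m5 = m1 AND m4 = false AND false = false
m6 = m5 OR m4 = false OR false = false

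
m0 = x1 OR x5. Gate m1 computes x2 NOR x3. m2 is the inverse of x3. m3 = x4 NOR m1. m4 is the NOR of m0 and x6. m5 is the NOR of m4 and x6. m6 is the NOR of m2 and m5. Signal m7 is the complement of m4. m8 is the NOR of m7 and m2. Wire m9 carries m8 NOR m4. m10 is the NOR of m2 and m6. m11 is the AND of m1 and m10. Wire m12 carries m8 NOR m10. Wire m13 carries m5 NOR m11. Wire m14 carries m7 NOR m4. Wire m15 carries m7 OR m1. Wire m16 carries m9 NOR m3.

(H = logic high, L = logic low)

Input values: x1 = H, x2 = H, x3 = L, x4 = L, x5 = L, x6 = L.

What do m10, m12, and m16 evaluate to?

m10 = L  m12 = H  m16 = L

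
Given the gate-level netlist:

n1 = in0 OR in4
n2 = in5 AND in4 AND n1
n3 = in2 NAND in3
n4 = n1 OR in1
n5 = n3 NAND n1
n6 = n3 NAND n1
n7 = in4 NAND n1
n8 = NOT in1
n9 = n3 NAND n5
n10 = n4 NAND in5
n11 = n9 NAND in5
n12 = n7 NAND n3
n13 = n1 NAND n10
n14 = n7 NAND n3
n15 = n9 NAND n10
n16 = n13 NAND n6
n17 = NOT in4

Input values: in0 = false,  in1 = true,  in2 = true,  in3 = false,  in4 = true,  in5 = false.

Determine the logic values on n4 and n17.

n4 = true, n17 = false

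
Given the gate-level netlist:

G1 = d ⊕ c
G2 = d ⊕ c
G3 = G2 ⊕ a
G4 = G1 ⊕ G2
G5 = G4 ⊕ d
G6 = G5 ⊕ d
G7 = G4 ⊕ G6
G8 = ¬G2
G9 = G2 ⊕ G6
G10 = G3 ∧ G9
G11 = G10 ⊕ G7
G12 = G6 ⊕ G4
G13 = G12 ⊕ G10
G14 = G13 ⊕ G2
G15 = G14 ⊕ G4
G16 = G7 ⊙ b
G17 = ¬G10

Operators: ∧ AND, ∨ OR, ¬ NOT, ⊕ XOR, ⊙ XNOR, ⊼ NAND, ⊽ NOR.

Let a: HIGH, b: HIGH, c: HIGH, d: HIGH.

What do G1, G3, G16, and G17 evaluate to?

G1 = d XOR c = HIGH XOR HIGH = LOW
G2 = d XOR c = HIGH XOR HIGH = LOW
G3 = G2 XOR a = LOW XOR HIGH = HIGH
G4 = G1 XOR G2 = LOW XOR LOW = LOW
G5 = G4 XOR d = LOW XOR HIGH = HIGH
G6 = G5 XOR d = HIGH XOR HIGH = LOW
G7 = G4 XOR G6 = LOW XOR LOW = LOW
G9 = G2 XOR G6 = LOW XOR LOW = LOW
G10 = G3 AND G9 = HIGH AND LOW = LOW
G16 = G7 XNOR b = LOW XNOR HIGH = LOW
G17 = NOT G10 = NOT LOW = HIGH

G1 = LOW; G3 = HIGH; G16 = LOW; G17 = HIGH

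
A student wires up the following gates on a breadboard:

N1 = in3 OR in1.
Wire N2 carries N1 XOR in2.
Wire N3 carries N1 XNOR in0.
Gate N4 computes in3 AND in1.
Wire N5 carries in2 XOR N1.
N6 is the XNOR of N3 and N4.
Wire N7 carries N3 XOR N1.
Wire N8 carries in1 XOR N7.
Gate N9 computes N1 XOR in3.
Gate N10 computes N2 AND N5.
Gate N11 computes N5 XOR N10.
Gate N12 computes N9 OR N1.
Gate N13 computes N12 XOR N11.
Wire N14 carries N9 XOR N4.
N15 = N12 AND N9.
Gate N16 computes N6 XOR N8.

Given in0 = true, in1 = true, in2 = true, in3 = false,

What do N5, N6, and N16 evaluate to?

N1 = in3 OR in1 = false OR true = true
N3 = N1 XNOR in0 = true XNOR true = true
N4 = in3 AND in1 = false AND true = false
N5 = in2 XOR N1 = true XOR true = false
N6 = N3 XNOR N4 = true XNOR false = false
N7 = N3 XOR N1 = true XOR true = false
N8 = in1 XOR N7 = true XOR false = true
N16 = N6 XOR N8 = false XOR true = true

N5 = false  N6 = false  N16 = true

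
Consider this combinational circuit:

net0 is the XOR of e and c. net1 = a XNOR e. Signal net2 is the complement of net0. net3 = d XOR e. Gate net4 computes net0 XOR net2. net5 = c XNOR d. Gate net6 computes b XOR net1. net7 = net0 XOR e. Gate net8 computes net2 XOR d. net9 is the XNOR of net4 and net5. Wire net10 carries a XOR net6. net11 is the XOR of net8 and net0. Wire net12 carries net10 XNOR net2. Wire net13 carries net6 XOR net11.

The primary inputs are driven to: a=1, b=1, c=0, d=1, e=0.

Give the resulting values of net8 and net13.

net0 = e XOR c = 0 XOR 0 = 0
net1 = a XNOR e = 1 XNOR 0 = 0
net2 = NOT net0 = NOT 0 = 1
net6 = b XOR net1 = 1 XOR 0 = 1
net8 = net2 XOR d = 1 XOR 1 = 0
net11 = net8 XOR net0 = 0 XOR 0 = 0
net13 = net6 XOR net11 = 1 XOR 0 = 1

net8 = 0, net13 = 1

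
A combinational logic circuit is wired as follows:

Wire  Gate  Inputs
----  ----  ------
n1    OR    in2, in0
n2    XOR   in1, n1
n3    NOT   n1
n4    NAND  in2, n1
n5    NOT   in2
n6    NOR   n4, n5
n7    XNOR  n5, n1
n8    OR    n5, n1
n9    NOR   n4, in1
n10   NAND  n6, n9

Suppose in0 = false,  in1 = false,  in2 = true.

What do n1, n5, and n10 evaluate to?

n1 = true; n5 = false; n10 = false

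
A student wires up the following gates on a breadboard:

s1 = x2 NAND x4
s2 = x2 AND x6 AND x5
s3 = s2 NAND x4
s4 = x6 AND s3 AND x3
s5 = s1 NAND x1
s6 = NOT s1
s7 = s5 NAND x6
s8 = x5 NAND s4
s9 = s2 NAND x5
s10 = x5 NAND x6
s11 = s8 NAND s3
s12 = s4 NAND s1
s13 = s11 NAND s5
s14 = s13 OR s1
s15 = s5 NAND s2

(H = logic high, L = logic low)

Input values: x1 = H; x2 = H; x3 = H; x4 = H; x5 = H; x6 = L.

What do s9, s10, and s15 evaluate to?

s1 = x2 NAND x4 = H NAND H = L
s2 = x2 AND x6 AND x5 = H AND L AND H = L
s5 = s1 NAND x1 = L NAND H = H
s9 = s2 NAND x5 = L NAND H = H
s10 = x5 NAND x6 = H NAND L = H
s15 = s5 NAND s2 = H NAND L = H

s9 = H  s10 = H  s15 = H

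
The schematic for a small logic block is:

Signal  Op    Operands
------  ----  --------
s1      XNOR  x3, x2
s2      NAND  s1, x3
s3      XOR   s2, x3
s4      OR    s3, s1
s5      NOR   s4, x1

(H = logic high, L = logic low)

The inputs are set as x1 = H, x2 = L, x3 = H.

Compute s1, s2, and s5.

s1 = L, s2 = H, s5 = L

s1 = x3 XNOR x2 = H XNOR L = L
s2 = s1 NAND x3 = L NAND H = H
s3 = s2 XOR x3 = H XOR H = L
s4 = s3 OR s1 = L OR L = L
s5 = s4 NOR x1 = L NOR H = L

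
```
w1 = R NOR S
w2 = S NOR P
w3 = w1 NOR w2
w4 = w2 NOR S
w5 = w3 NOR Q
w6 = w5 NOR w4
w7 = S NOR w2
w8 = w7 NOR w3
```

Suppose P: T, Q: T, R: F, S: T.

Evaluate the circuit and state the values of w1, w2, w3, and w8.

w1 = F, w2 = F, w3 = T, w8 = F

w1 = R NOR S = F NOR T = F
w2 = S NOR P = T NOR T = F
w3 = w1 NOR w2 = F NOR F = T
w7 = S NOR w2 = T NOR F = F
w8 = w7 NOR w3 = F NOR T = F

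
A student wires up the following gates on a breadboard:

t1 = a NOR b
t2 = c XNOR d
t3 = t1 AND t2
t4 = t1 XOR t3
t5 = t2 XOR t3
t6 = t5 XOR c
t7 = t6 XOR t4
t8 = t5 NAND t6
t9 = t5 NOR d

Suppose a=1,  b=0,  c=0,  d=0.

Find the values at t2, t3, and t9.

t1 = a NOR b = 1 NOR 0 = 0
t2 = c XNOR d = 0 XNOR 0 = 1
t3 = t1 AND t2 = 0 AND 1 = 0
t5 = t2 XOR t3 = 1 XOR 0 = 1
t9 = t5 NOR d = 1 NOR 0 = 0

t2 = 1, t3 = 0, t9 = 0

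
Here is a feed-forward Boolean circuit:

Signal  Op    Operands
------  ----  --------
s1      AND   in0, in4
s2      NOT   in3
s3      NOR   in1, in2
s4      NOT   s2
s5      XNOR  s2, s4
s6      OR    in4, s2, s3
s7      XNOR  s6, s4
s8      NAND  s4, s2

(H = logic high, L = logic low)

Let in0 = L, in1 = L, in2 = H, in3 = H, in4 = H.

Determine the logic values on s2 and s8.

s2 = L, s8 = H

s2 = NOT in3 = NOT H = L
s4 = NOT s2 = NOT L = H
s8 = s4 NAND s2 = H NAND L = H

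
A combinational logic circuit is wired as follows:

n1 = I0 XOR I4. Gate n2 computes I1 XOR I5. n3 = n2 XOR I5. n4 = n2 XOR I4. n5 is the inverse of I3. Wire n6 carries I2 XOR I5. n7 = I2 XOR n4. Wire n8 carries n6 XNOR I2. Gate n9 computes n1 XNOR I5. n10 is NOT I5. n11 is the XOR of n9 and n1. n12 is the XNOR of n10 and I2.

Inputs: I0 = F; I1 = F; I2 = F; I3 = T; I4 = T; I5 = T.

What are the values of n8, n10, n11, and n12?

n8 = F, n10 = F, n11 = F, n12 = T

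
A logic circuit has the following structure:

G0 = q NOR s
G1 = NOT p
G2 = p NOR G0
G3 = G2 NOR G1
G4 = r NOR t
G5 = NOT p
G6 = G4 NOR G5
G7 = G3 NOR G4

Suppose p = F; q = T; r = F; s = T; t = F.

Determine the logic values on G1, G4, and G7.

G0 = q NOR s = T NOR T = F
G1 = NOT p = NOT F = T
G2 = p NOR G0 = F NOR F = T
G3 = G2 NOR G1 = T NOR T = F
G4 = r NOR t = F NOR F = T
G7 = G3 NOR G4 = F NOR T = F

G1 = T; G4 = T; G7 = F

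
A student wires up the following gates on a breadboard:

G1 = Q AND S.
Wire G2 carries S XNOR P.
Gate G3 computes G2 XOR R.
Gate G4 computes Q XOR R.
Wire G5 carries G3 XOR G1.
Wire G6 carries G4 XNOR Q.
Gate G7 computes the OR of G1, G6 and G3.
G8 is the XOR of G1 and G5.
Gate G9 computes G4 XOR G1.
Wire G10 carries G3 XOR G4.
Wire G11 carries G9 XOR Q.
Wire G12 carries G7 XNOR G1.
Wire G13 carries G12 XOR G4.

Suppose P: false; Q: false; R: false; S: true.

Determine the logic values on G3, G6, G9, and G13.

G1 = Q AND S = false AND true = false
G2 = S XNOR P = true XNOR false = false
G3 = G2 XOR R = false XOR false = false
G4 = Q XOR R = false XOR false = false
G6 = G4 XNOR Q = false XNOR false = true
G7 = G1 OR G6 OR G3 = false OR true OR false = true
G9 = G4 XOR G1 = false XOR false = false
G12 = G7 XNOR G1 = true XNOR false = false
G13 = G12 XOR G4 = false XOR false = false

G3 = false; G6 = true; G9 = false; G13 = false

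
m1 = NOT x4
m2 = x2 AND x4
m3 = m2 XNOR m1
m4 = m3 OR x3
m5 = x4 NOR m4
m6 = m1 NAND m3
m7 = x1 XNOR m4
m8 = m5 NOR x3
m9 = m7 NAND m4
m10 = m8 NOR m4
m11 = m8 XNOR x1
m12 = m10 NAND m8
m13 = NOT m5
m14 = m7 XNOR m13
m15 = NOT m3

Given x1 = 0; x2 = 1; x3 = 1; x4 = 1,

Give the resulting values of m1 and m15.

m1 = NOT x4 = NOT 1 = 0
m2 = x2 AND x4 = 1 AND 1 = 1
m3 = m2 XNOR m1 = 1 XNOR 0 = 0
m15 = NOT m3 = NOT 0 = 1

m1 = 0; m15 = 1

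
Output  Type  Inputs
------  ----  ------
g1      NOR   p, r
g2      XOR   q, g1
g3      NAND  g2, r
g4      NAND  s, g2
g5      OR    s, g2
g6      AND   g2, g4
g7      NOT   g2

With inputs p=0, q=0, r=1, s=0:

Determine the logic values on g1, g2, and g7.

g1 = 0, g2 = 0, g7 = 1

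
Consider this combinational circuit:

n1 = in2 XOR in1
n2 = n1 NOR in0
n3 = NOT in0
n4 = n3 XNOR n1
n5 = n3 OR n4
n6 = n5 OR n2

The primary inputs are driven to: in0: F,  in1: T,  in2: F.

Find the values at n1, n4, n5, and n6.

n1 = in2 XOR in1 = F XOR T = T
n2 = n1 NOR in0 = T NOR F = F
n3 = NOT in0 = NOT F = T
n4 = n3 XNOR n1 = T XNOR T = T
n5 = n3 OR n4 = T OR T = T
n6 = n5 OR n2 = T OR F = T

n1 = T; n4 = T; n5 = T; n6 = T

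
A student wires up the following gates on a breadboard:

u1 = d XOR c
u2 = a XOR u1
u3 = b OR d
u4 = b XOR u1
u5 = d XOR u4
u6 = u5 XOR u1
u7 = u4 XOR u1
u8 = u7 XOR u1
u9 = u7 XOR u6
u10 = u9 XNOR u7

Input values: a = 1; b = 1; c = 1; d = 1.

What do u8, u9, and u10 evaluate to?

u1 = d XOR c = 1 XOR 1 = 0
u4 = b XOR u1 = 1 XOR 0 = 1
u5 = d XOR u4 = 1 XOR 1 = 0
u6 = u5 XOR u1 = 0 XOR 0 = 0
u7 = u4 XOR u1 = 1 XOR 0 = 1
u8 = u7 XOR u1 = 1 XOR 0 = 1
u9 = u7 XOR u6 = 1 XOR 0 = 1
u10 = u9 XNOR u7 = 1 XNOR 1 = 1

u8 = 1; u9 = 1; u10 = 1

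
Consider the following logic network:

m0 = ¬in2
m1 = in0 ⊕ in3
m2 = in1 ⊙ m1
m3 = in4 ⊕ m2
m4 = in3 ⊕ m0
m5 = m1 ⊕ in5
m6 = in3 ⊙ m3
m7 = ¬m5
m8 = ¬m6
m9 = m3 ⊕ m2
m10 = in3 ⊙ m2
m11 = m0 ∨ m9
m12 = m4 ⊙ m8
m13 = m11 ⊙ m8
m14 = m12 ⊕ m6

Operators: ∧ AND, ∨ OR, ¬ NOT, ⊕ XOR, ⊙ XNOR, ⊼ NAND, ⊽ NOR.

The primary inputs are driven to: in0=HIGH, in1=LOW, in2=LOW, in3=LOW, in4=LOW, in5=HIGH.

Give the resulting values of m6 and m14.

m6 = HIGH, m14 = HIGH

m0 = NOT in2 = NOT LOW = HIGH
m1 = in0 XOR in3 = HIGH XOR LOW = HIGH
m2 = in1 XNOR m1 = LOW XNOR HIGH = LOW
m3 = in4 XOR m2 = LOW XOR LOW = LOW
m4 = in3 XOR m0 = LOW XOR HIGH = HIGH
m6 = in3 XNOR m3 = LOW XNOR LOW = HIGH
m8 = NOT m6 = NOT HIGH = LOW
m12 = m4 XNOR m8 = HIGH XNOR LOW = LOW
m14 = m12 XOR m6 = LOW XOR HIGH = HIGH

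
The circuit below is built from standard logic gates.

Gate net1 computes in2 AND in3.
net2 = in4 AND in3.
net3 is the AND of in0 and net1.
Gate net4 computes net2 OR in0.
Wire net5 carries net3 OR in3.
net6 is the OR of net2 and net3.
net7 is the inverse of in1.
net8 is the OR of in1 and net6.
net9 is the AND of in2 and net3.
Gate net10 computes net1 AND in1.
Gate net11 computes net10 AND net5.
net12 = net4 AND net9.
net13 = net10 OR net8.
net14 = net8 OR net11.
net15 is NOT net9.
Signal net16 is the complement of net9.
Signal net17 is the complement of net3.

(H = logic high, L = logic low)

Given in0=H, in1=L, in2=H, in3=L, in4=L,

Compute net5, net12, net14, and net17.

net5 = L, net12 = L, net14 = L, net17 = H

net1 = in2 AND in3 = H AND L = L
net2 = in4 AND in3 = L AND L = L
net3 = in0 AND net1 = H AND L = L
net4 = net2 OR in0 = L OR H = H
net5 = net3 OR in3 = L OR L = L
net6 = net2 OR net3 = L OR L = L
net8 = in1 OR net6 = L OR L = L
net9 = in2 AND net3 = H AND L = L
net10 = net1 AND in1 = L AND L = L
net11 = net10 AND net5 = L AND L = L
net12 = net4 AND net9 = H AND L = L
net14 = net8 OR net11 = L OR L = L
net17 = NOT net3 = NOT L = H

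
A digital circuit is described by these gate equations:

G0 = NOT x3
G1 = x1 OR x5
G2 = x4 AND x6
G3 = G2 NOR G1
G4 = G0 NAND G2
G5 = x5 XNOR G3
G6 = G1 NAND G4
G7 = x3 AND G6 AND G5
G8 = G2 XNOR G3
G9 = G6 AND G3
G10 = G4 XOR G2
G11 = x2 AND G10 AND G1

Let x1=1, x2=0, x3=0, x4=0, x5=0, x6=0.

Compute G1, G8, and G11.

G0 = NOT x3 = NOT 0 = 1
G1 = x1 OR x5 = 1 OR 0 = 1
G2 = x4 AND x6 = 0 AND 0 = 0
G3 = G2 NOR G1 = 0 NOR 1 = 0
G4 = G0 NAND G2 = 1 NAND 0 = 1
G8 = G2 XNOR G3 = 0 XNOR 0 = 1
G10 = G4 XOR G2 = 1 XOR 0 = 1
G11 = x2 AND G10 AND G1 = 0 AND 1 AND 1 = 0

G1 = 1, G8 = 1, G11 = 0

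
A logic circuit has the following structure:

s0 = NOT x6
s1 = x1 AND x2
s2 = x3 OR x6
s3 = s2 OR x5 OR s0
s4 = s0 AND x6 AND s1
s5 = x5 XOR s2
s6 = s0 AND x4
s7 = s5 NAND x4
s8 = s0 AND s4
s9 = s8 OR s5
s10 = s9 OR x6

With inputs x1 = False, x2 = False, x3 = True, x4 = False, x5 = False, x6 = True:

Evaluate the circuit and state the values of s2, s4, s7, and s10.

s2 = True; s4 = False; s7 = True; s10 = True

s0 = NOT x6 = NOT True = False
s1 = x1 AND x2 = False AND False = False
s2 = x3 OR x6 = True OR True = True
s4 = s0 AND x6 AND s1 = False AND True AND False = False
s5 = x5 XOR s2 = False XOR True = True
s7 = s5 NAND x4 = True NAND False = True
s8 = s0 AND s4 = False AND False = False
s9 = s8 OR s5 = False OR True = True
s10 = s9 OR x6 = True OR True = True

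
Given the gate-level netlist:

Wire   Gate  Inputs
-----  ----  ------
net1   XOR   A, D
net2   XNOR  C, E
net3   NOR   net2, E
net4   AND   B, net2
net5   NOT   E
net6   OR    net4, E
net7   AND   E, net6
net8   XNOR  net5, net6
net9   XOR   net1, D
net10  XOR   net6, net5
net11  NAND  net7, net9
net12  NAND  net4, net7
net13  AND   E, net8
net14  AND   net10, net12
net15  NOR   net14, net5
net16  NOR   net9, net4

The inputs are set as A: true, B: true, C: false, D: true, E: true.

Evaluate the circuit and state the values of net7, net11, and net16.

net7 = true  net11 = false  net16 = false

net1 = A XOR D = true XOR true = false
net2 = C XNOR E = false XNOR true = false
net4 = B AND net2 = true AND false = false
net6 = net4 OR E = false OR true = true
net7 = E AND net6 = true AND true = true
net9 = net1 XOR D = false XOR true = true
net11 = net7 NAND net9 = true NAND true = false
net16 = net9 NOR net4 = true NOR false = false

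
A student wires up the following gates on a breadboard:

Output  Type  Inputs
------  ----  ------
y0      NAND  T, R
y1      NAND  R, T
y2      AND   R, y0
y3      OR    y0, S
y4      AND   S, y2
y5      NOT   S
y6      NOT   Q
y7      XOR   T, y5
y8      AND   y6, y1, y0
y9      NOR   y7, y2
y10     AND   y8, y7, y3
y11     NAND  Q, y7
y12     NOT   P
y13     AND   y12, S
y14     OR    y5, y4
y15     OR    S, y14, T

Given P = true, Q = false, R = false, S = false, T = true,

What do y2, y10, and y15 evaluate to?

y2 = false, y10 = false, y15 = true

y0 = T NAND R = true NAND false = true
y1 = R NAND T = false NAND true = true
y2 = R AND y0 = false AND true = false
y3 = y0 OR S = true OR false = true
y4 = S AND y2 = false AND false = false
y5 = NOT S = NOT false = true
y6 = NOT Q = NOT false = true
y7 = T XOR y5 = true XOR true = false
y8 = y6 AND y1 AND y0 = true AND true AND true = true
y10 = y8 AND y7 AND y3 = true AND false AND true = false
y14 = y5 OR y4 = true OR false = true
y15 = S OR y14 OR T = false OR true OR true = true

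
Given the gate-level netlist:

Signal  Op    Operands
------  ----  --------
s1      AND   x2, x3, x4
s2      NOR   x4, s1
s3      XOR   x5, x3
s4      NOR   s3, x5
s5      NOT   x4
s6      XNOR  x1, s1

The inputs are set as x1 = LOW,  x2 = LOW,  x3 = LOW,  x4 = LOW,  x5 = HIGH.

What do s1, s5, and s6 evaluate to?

s1 = x2 AND x3 AND x4 = LOW AND LOW AND LOW = LOW
s5 = NOT x4 = NOT LOW = HIGH
s6 = x1 XNOR s1 = LOW XNOR LOW = HIGH

s1 = LOW, s5 = HIGH, s6 = HIGH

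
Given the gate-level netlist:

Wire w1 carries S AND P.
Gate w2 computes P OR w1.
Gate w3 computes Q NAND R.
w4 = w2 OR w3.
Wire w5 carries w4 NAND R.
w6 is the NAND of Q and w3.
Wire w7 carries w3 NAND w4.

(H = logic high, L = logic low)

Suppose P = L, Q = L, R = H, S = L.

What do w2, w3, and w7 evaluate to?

w2 = L; w3 = H; w7 = L

w1 = S AND P = L AND L = L
w2 = P OR w1 = L OR L = L
w3 = Q NAND R = L NAND H = H
w4 = w2 OR w3 = L OR H = H
w7 = w3 NAND w4 = H NAND H = L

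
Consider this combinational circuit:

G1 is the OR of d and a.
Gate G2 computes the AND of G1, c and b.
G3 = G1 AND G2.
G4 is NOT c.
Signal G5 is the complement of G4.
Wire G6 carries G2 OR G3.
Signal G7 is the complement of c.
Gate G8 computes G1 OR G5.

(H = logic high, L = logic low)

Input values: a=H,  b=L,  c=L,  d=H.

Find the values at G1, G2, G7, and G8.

G1 = H  G2 = L  G7 = H  G8 = H

G1 = d OR a = H OR H = H
G2 = G1 AND c AND b = H AND L AND L = L
G4 = NOT c = NOT L = H
G5 = NOT G4 = NOT H = L
G7 = NOT c = NOT L = H
G8 = G1 OR G5 = H OR L = H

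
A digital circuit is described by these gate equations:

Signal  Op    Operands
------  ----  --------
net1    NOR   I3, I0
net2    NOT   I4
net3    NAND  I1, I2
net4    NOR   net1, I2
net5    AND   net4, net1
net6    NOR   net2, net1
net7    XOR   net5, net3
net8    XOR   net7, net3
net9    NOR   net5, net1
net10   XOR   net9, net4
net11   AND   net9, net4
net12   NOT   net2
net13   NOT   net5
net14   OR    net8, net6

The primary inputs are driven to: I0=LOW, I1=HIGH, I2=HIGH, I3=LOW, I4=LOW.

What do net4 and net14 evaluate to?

net1 = I3 NOR I0 = LOW NOR LOW = HIGH
net2 = NOT I4 = NOT LOW = HIGH
net3 = I1 NAND I2 = HIGH NAND HIGH = LOW
net4 = net1 NOR I2 = HIGH NOR HIGH = LOW
net5 = net4 AND net1 = LOW AND HIGH = LOW
net6 = net2 NOR net1 = HIGH NOR HIGH = LOW
net7 = net5 XOR net3 = LOW XOR LOW = LOW
net8 = net7 XOR net3 = LOW XOR LOW = LOW
net14 = net8 OR net6 = LOW OR LOW = LOW

net4 = LOW  net14 = LOW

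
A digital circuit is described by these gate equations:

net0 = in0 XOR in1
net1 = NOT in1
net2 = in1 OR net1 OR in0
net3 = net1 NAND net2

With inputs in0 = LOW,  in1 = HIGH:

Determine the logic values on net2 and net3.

net1 = NOT in1 = NOT HIGH = LOW
net2 = in1 OR net1 OR in0 = HIGH OR LOW OR LOW = HIGH
net3 = net1 NAND net2 = LOW NAND HIGH = HIGH

net2 = HIGH; net3 = HIGH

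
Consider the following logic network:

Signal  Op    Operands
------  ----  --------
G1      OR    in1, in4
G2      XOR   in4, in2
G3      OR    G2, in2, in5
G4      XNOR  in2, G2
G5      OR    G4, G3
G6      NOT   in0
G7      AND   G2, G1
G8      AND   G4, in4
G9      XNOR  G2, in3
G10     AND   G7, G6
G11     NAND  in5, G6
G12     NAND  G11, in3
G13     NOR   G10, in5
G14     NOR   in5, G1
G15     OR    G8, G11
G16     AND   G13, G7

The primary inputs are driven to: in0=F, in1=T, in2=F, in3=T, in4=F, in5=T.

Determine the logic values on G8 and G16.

G8 = F; G16 = F

G1 = in1 OR in4 = T OR F = T
G2 = in4 XOR in2 = F XOR F = F
G4 = in2 XNOR G2 = F XNOR F = T
G6 = NOT in0 = NOT F = T
G7 = G2 AND G1 = F AND T = F
G8 = G4 AND in4 = T AND F = F
G10 = G7 AND G6 = F AND T = F
G13 = G10 NOR in5 = F NOR T = F
G16 = G13 AND G7 = F AND F = F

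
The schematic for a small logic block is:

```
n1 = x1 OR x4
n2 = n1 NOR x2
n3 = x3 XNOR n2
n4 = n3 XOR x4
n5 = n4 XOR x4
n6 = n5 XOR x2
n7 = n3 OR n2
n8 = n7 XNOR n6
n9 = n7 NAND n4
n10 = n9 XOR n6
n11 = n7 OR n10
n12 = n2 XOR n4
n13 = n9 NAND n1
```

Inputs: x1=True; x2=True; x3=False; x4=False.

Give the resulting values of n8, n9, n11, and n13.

n1 = x1 OR x4 = True OR False = True
n2 = n1 NOR x2 = True NOR True = False
n3 = x3 XNOR n2 = False XNOR False = True
n4 = n3 XOR x4 = True XOR False = True
n5 = n4 XOR x4 = True XOR False = True
n6 = n5 XOR x2 = True XOR True = False
n7 = n3 OR n2 = True OR False = True
n8 = n7 XNOR n6 = True XNOR False = False
n9 = n7 NAND n4 = True NAND True = False
n10 = n9 XOR n6 = False XOR False = False
n11 = n7 OR n10 = True OR False = True
n13 = n9 NAND n1 = False NAND True = True

n8 = False, n9 = False, n11 = True, n13 = True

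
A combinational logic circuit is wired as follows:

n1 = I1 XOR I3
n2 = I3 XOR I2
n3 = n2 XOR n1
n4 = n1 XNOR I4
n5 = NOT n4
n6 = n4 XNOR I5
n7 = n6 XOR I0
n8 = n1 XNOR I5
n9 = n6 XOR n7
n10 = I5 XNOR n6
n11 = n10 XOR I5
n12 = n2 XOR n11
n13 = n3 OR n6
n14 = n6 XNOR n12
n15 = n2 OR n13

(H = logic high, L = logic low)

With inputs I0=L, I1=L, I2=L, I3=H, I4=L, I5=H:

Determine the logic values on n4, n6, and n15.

n1 = I1 XOR I3 = L XOR H = H
n2 = I3 XOR I2 = H XOR L = H
n3 = n2 XOR n1 = H XOR H = L
n4 = n1 XNOR I4 = H XNOR L = L
n6 = n4 XNOR I5 = L XNOR H = L
n13 = n3 OR n6 = L OR L = L
n15 = n2 OR n13 = H OR L = H

n4 = L; n6 = L; n15 = H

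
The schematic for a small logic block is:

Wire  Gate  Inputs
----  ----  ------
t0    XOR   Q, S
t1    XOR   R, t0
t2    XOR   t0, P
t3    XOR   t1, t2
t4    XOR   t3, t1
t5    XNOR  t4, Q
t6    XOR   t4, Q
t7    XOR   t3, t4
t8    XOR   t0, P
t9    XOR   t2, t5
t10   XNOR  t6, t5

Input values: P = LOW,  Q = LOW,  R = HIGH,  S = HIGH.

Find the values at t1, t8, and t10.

t1 = LOW, t8 = HIGH, t10 = LOW

t0 = Q XOR S = LOW XOR HIGH = HIGH
t1 = R XOR t0 = HIGH XOR HIGH = LOW
t2 = t0 XOR P = HIGH XOR LOW = HIGH
t3 = t1 XOR t2 = LOW XOR HIGH = HIGH
t4 = t3 XOR t1 = HIGH XOR LOW = HIGH
t5 = t4 XNOR Q = HIGH XNOR LOW = LOW
t6 = t4 XOR Q = HIGH XOR LOW = HIGH
t8 = t0 XOR P = HIGH XOR LOW = HIGH
t10 = t6 XNOR t5 = HIGH XNOR LOW = LOW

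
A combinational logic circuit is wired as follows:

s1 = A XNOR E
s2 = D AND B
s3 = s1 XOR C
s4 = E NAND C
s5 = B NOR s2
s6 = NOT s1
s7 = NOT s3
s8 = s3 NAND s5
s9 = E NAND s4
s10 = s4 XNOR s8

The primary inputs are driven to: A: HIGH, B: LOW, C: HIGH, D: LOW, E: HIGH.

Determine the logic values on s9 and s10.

s9 = HIGH; s10 = LOW

s1 = A XNOR E = HIGH XNOR HIGH = HIGH
s2 = D AND B = LOW AND LOW = LOW
s3 = s1 XOR C = HIGH XOR HIGH = LOW
s4 = E NAND C = HIGH NAND HIGH = LOW
s5 = B NOR s2 = LOW NOR LOW = HIGH
s8 = s3 NAND s5 = LOW NAND HIGH = HIGH
s9 = E NAND s4 = HIGH NAND LOW = HIGH
s10 = s4 XNOR s8 = LOW XNOR HIGH = LOW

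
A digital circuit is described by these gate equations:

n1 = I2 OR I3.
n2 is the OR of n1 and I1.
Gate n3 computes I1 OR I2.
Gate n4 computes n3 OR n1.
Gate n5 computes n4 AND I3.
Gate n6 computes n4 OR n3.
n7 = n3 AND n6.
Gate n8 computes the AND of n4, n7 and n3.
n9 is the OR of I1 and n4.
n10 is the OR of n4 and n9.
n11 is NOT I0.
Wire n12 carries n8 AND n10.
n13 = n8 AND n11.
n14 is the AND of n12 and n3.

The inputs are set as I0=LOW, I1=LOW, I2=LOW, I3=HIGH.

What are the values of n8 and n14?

n8 = LOW, n14 = LOW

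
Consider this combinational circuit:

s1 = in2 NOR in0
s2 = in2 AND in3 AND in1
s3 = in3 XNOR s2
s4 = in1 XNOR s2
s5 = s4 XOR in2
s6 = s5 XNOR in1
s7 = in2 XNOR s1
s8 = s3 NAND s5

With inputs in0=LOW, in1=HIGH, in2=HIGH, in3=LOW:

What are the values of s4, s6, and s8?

s2 = in2 AND in3 AND in1 = HIGH AND LOW AND HIGH = LOW
s3 = in3 XNOR s2 = LOW XNOR LOW = HIGH
s4 = in1 XNOR s2 = HIGH XNOR LOW = LOW
s5 = s4 XOR in2 = LOW XOR HIGH = HIGH
s6 = s5 XNOR in1 = HIGH XNOR HIGH = HIGH
s8 = s3 NAND s5 = HIGH NAND HIGH = LOW

s4 = LOW, s6 = HIGH, s8 = LOW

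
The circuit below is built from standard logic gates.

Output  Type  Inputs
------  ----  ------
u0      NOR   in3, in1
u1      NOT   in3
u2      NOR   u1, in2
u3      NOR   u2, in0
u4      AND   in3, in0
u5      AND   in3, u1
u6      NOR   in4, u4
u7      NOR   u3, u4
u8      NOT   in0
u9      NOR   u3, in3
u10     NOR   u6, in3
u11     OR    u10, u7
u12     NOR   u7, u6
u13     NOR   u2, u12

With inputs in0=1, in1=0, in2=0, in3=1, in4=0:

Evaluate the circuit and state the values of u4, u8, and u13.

u4 = 1  u8 = 0  u13 = 0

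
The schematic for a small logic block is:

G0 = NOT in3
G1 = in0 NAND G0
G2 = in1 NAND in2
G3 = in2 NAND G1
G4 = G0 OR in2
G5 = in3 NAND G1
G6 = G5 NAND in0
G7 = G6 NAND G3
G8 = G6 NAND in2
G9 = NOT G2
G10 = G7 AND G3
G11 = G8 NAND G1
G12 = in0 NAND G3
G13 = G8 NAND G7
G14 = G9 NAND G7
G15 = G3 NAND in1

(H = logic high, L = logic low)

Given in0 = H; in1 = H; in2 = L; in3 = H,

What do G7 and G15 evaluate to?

G7 = L, G15 = L

G0 = NOT in3 = NOT H = L
G1 = in0 NAND G0 = H NAND L = H
G3 = in2 NAND G1 = L NAND H = H
G5 = in3 NAND G1 = H NAND H = L
G6 = G5 NAND in0 = L NAND H = H
G7 = G6 NAND G3 = H NAND H = L
G15 = G3 NAND in1 = H NAND H = L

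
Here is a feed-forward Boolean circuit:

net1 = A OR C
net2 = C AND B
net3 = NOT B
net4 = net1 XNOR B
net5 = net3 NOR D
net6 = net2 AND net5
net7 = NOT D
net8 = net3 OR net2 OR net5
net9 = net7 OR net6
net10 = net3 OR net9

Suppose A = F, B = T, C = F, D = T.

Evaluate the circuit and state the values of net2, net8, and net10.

net2 = C AND B = F AND T = F
net3 = NOT B = NOT T = F
net5 = net3 NOR D = F NOR T = F
net6 = net2 AND net5 = F AND F = F
net7 = NOT D = NOT T = F
net8 = net3 OR net2 OR net5 = F OR F OR F = F
net9 = net7 OR net6 = F OR F = F
net10 = net3 OR net9 = F OR F = F

net2 = F  net8 = F  net10 = F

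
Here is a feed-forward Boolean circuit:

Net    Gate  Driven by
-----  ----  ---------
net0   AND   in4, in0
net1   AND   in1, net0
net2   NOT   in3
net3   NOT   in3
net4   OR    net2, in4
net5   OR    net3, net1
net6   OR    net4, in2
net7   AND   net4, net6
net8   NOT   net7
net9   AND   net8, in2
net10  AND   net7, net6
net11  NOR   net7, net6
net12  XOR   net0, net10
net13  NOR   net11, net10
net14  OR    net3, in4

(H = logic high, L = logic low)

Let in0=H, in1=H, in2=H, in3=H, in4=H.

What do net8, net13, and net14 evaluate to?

net8 = L  net13 = L  net14 = H

net2 = NOT in3 = NOT H = L
net3 = NOT in3 = NOT H = L
net4 = net2 OR in4 = L OR H = H
net6 = net4 OR in2 = H OR H = H
net7 = net4 AND net6 = H AND H = H
net8 = NOT net7 = NOT H = L
net10 = net7 AND net6 = H AND H = H
net11 = net7 NOR net6 = H NOR H = L
net13 = net11 NOR net10 = L NOR H = L
net14 = net3 OR in4 = L OR H = H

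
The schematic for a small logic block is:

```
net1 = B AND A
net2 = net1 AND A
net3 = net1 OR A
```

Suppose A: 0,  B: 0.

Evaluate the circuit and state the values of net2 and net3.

net2 = 0, net3 = 0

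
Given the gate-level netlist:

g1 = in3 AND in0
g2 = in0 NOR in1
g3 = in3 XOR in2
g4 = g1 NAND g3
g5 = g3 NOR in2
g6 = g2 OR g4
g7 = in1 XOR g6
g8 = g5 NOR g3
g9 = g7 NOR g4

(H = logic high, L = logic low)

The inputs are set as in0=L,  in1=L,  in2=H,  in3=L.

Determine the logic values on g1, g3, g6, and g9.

g1 = L, g3 = H, g6 = H, g9 = L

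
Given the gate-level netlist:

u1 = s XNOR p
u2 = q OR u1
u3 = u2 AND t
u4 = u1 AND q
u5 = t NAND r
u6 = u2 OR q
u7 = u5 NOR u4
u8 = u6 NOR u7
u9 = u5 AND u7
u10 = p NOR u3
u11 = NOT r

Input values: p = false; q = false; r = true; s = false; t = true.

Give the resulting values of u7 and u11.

u1 = s XNOR p = false XNOR false = true
u4 = u1 AND q = true AND false = false
u5 = t NAND r = true NAND true = false
u7 = u5 NOR u4 = false NOR false = true
u11 = NOT r = NOT true = false

u7 = true  u11 = false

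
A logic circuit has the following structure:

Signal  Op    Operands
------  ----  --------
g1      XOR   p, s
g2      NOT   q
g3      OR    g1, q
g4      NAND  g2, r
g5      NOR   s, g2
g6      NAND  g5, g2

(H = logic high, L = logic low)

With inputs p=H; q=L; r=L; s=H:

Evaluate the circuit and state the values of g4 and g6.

g4 = H; g6 = H

g2 = NOT q = NOT L = H
g4 = g2 NAND r = H NAND L = H
g5 = s NOR g2 = H NOR H = L
g6 = g5 NAND g2 = L NAND H = H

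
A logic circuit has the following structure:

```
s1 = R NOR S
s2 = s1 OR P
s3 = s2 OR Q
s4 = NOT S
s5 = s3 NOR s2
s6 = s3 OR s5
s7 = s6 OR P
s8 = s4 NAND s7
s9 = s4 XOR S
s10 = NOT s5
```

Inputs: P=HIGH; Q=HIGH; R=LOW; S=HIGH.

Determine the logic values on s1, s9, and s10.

s1 = R NOR S = LOW NOR HIGH = LOW
s2 = s1 OR P = LOW OR HIGH = HIGH
s3 = s2 OR Q = HIGH OR HIGH = HIGH
s4 = NOT S = NOT HIGH = LOW
s5 = s3 NOR s2 = HIGH NOR HIGH = LOW
s9 = s4 XOR S = LOW XOR HIGH = HIGH
s10 = NOT s5 = NOT LOW = HIGH

s1 = LOW, s9 = HIGH, s10 = HIGH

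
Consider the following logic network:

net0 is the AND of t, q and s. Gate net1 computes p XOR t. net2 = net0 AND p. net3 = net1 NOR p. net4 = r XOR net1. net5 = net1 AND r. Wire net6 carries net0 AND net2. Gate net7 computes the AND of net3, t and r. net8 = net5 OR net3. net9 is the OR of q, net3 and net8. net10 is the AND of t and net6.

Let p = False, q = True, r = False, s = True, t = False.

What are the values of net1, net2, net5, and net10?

net1 = False; net2 = False; net5 = False; net10 = False

net0 = t AND q AND s = False AND True AND True = False
net1 = p XOR t = False XOR False = False
net2 = net0 AND p = False AND False = False
net5 = net1 AND r = False AND False = False
net6 = net0 AND net2 = False AND False = False
net10 = t AND net6 = False AND False = False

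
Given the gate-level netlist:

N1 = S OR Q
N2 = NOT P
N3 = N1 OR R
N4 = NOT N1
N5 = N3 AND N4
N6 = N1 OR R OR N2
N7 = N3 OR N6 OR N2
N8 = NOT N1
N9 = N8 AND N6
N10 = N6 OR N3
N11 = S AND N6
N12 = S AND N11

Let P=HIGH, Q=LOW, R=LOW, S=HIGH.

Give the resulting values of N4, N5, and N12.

N1 = S OR Q = HIGH OR LOW = HIGH
N2 = NOT P = NOT HIGH = LOW
N3 = N1 OR R = HIGH OR LOW = HIGH
N4 = NOT N1 = NOT HIGH = LOW
N5 = N3 AND N4 = HIGH AND LOW = LOW
N6 = N1 OR R OR N2 = HIGH OR LOW OR LOW = HIGH
N11 = S AND N6 = HIGH AND HIGH = HIGH
N12 = S AND N11 = HIGH AND HIGH = HIGH

N4 = LOW  N5 = LOW  N12 = HIGH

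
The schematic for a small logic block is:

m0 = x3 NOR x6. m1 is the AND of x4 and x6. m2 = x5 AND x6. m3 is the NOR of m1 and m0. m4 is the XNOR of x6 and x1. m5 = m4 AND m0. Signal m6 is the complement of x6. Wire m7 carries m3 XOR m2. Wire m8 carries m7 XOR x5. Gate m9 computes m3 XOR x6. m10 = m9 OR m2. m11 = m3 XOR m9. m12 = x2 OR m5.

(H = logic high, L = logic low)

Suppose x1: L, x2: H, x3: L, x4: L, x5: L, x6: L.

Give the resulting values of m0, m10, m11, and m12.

m0 = x3 NOR x6 = L NOR L = H
m1 = x4 AND x6 = L AND L = L
m2 = x5 AND x6 = L AND L = L
m3 = m1 NOR m0 = L NOR H = L
m4 = x6 XNOR x1 = L XNOR L = H
m5 = m4 AND m0 = H AND H = H
m9 = m3 XOR x6 = L XOR L = L
m10 = m9 OR m2 = L OR L = L
m11 = m3 XOR m9 = L XOR L = L
m12 = x2 OR m5 = H OR H = H

m0 = H, m10 = L, m11 = L, m12 = H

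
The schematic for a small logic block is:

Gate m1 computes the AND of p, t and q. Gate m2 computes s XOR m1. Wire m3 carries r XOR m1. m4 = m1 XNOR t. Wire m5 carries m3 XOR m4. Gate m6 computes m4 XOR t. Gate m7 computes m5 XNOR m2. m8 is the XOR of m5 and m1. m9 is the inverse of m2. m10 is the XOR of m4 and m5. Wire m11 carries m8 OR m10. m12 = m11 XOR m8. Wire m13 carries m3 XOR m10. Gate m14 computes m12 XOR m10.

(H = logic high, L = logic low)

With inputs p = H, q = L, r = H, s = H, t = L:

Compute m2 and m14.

m2 = H, m14 = L

m1 = p AND t AND q = H AND L AND L = L
m2 = s XOR m1 = H XOR L = H
m3 = r XOR m1 = H XOR L = H
m4 = m1 XNOR t = L XNOR L = H
m5 = m3 XOR m4 = H XOR H = L
m8 = m5 XOR m1 = L XOR L = L
m10 = m4 XOR m5 = H XOR L = H
m11 = m8 OR m10 = L OR H = H
m12 = m11 XOR m8 = H XOR L = H
m14 = m12 XOR m10 = H XOR H = L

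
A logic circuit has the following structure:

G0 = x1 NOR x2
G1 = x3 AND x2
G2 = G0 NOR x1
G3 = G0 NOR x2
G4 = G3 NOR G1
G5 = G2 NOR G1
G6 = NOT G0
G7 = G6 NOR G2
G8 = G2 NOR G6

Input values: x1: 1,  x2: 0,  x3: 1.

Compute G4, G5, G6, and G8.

G4 = 0, G5 = 1, G6 = 1, G8 = 0

G0 = x1 NOR x2 = 1 NOR 0 = 0
G1 = x3 AND x2 = 1 AND 0 = 0
G2 = G0 NOR x1 = 0 NOR 1 = 0
G3 = G0 NOR x2 = 0 NOR 0 = 1
G4 = G3 NOR G1 = 1 NOR 0 = 0
G5 = G2 NOR G1 = 0 NOR 0 = 1
G6 = NOT G0 = NOT 0 = 1
G8 = G2 NOR G6 = 0 NOR 1 = 0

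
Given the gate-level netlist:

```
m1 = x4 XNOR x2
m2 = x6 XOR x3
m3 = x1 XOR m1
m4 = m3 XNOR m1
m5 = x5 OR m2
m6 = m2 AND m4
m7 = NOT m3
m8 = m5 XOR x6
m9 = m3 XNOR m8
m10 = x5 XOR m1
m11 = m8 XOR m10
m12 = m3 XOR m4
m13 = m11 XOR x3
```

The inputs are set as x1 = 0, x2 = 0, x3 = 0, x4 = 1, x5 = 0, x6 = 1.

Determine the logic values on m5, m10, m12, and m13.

m5 = 1; m10 = 0; m12 = 1; m13 = 0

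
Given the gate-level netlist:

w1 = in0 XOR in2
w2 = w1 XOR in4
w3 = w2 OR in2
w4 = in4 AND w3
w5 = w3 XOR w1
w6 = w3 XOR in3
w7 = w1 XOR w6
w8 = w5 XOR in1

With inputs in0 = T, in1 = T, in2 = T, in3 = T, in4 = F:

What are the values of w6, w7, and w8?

w6 = F; w7 = F; w8 = F

w1 = in0 XOR in2 = T XOR T = F
w2 = w1 XOR in4 = F XOR F = F
w3 = w2 OR in2 = F OR T = T
w5 = w3 XOR w1 = T XOR F = T
w6 = w3 XOR in3 = T XOR T = F
w7 = w1 XOR w6 = F XOR F = F
w8 = w5 XOR in1 = T XOR T = F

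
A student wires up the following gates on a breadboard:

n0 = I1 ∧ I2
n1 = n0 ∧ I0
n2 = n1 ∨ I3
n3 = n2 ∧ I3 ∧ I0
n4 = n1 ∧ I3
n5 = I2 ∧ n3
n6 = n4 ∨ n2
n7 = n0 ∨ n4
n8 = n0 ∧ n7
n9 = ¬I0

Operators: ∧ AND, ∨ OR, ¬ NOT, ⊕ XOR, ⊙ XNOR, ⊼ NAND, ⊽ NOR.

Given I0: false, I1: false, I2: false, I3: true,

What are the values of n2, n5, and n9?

n2 = true, n5 = false, n9 = true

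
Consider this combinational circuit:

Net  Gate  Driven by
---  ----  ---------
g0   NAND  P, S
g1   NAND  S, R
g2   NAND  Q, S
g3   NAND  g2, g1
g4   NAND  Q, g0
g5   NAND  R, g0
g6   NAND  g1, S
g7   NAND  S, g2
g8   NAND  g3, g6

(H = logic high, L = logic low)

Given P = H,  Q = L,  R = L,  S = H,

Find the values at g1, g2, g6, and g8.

g1 = H; g2 = H; g6 = L; g8 = H

g1 = S NAND R = H NAND L = H
g2 = Q NAND S = L NAND H = H
g3 = g2 NAND g1 = H NAND H = L
g6 = g1 NAND S = H NAND H = L
g8 = g3 NAND g6 = L NAND L = H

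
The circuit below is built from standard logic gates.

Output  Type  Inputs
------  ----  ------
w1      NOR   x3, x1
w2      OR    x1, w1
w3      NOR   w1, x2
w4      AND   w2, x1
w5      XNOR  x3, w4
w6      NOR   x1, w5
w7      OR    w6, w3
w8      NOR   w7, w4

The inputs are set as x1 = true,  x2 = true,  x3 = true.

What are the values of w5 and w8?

w1 = x3 NOR x1 = true NOR true = false
w2 = x1 OR w1 = true OR false = true
w3 = w1 NOR x2 = false NOR true = false
w4 = w2 AND x1 = true AND true = true
w5 = x3 XNOR w4 = true XNOR true = true
w6 = x1 NOR w5 = true NOR true = false
w7 = w6 OR w3 = false OR false = false
w8 = w7 NOR w4 = false NOR true = false

w5 = true, w8 = false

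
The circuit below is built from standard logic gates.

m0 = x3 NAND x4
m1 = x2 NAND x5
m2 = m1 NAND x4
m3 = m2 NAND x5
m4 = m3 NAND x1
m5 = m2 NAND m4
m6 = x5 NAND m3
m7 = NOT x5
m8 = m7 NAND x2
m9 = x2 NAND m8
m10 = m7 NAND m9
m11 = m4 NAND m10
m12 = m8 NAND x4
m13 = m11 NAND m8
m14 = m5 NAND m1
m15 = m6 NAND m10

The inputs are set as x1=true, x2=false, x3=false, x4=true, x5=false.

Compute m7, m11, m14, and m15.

m7 = true; m11 = true; m14 = false; m15 = true

m1 = x2 NAND x5 = false NAND false = true
m2 = m1 NAND x4 = true NAND true = false
m3 = m2 NAND x5 = false NAND false = true
m4 = m3 NAND x1 = true NAND true = false
m5 = m2 NAND m4 = false NAND false = true
m6 = x5 NAND m3 = false NAND true = true
m7 = NOT x5 = NOT false = true
m8 = m7 NAND x2 = true NAND false = true
m9 = x2 NAND m8 = false NAND true = true
m10 = m7 NAND m9 = true NAND true = false
m11 = m4 NAND m10 = false NAND false = true
m14 = m5 NAND m1 = true NAND true = false
m15 = m6 NAND m10 = true NAND false = true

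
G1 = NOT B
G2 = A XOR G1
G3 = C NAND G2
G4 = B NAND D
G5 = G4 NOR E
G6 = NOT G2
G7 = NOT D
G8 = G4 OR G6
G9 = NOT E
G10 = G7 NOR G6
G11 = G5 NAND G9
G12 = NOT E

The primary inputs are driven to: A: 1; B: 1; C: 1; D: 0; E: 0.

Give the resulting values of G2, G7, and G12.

G1 = NOT B = NOT 1 = 0
G2 = A XOR G1 = 1 XOR 0 = 1
G7 = NOT D = NOT 0 = 1
G12 = NOT E = NOT 0 = 1

G2 = 1, G7 = 1, G12 = 1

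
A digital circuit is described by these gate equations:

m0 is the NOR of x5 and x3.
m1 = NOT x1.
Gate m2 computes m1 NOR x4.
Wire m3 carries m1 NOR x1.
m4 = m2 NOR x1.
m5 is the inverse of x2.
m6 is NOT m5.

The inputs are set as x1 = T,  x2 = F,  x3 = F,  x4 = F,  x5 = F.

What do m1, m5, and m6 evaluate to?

m1 = NOT x1 = NOT T = F
m5 = NOT x2 = NOT F = T
m6 = NOT m5 = NOT T = F

m1 = F  m5 = T  m6 = F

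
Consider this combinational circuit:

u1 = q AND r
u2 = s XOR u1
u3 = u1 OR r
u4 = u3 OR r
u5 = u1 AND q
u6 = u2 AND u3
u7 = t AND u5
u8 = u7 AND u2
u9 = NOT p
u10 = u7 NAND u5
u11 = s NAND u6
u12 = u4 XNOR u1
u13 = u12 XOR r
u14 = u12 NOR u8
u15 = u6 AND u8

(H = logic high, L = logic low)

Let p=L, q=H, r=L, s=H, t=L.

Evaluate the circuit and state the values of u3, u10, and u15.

u3 = L, u10 = H, u15 = L

u1 = q AND r = H AND L = L
u2 = s XOR u1 = H XOR L = H
u3 = u1 OR r = L OR L = L
u5 = u1 AND q = L AND H = L
u6 = u2 AND u3 = H AND L = L
u7 = t AND u5 = L AND L = L
u8 = u7 AND u2 = L AND H = L
u10 = u7 NAND u5 = L NAND L = H
u15 = u6 AND u8 = L AND L = L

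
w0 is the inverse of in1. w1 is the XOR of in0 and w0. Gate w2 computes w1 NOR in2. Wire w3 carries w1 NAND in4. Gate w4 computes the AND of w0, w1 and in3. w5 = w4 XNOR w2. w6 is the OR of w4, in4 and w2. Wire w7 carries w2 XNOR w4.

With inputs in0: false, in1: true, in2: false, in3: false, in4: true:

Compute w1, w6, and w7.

w1 = false  w6 = true  w7 = false

w0 = NOT in1 = NOT true = false
w1 = in0 XOR w0 = false XOR false = false
w2 = w1 NOR in2 = false NOR false = true
w4 = w0 AND w1 AND in3 = false AND false AND false = false
w6 = w4 OR in4 OR w2 = false OR true OR true = true
w7 = w2 XNOR w4 = true XNOR false = false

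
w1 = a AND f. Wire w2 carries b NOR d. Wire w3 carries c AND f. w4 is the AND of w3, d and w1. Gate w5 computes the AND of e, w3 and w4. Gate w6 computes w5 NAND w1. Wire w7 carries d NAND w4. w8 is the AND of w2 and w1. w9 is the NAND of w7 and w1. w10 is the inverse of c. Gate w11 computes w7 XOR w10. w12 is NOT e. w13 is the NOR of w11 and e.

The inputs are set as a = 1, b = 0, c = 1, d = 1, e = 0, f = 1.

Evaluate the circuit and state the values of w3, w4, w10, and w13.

w1 = a AND f = 1 AND 1 = 1
w3 = c AND f = 1 AND 1 = 1
w4 = w3 AND d AND w1 = 1 AND 1 AND 1 = 1
w7 = d NAND w4 = 1 NAND 1 = 0
w10 = NOT c = NOT 1 = 0
w11 = w7 XOR w10 = 0 XOR 0 = 0
w13 = w11 NOR e = 0 NOR 0 = 1

w3 = 1; w4 = 1; w10 = 0; w13 = 1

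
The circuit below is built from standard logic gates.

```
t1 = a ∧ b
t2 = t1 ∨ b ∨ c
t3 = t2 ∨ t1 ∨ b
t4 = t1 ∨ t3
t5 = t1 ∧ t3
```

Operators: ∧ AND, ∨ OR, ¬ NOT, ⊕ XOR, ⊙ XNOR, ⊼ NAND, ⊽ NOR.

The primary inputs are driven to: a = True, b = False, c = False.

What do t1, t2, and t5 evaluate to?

t1 = a AND b = True AND False = False
t2 = t1 OR b OR c = False OR False OR False = False
t3 = t2 OR t1 OR b = False OR False OR False = False
t5 = t1 AND t3 = False AND False = False

t1 = False, t2 = False, t5 = False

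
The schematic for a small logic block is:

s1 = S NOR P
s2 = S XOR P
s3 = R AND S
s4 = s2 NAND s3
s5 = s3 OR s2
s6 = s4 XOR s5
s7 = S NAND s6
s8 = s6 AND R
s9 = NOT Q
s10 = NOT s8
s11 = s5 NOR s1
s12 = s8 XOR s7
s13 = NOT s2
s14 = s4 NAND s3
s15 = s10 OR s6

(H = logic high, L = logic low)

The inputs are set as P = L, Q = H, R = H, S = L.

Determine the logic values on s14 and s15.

s2 = S XOR P = L XOR L = L
s3 = R AND S = H AND L = L
s4 = s2 NAND s3 = L NAND L = H
s5 = s3 OR s2 = L OR L = L
s6 = s4 XOR s5 = H XOR L = H
s8 = s6 AND R = H AND H = H
s10 = NOT s8 = NOT H = L
s14 = s4 NAND s3 = H NAND L = H
s15 = s10 OR s6 = L OR H = H

s14 = H, s15 = H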